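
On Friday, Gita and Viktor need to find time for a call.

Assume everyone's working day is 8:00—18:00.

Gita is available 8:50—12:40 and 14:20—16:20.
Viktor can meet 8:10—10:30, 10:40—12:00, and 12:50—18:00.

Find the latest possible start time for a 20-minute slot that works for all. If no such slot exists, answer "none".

16:00

Gita ∩ Viktor: 08:50–10:30, 10:40–12:00, 14:20–16:20.
Windows ≥ 20 min: 08:50–10:30, 10:40–12:00, 14:20–16:20.
Latest start in the last window 14:20–16:20 is 16:20 − 20 min = 16:00.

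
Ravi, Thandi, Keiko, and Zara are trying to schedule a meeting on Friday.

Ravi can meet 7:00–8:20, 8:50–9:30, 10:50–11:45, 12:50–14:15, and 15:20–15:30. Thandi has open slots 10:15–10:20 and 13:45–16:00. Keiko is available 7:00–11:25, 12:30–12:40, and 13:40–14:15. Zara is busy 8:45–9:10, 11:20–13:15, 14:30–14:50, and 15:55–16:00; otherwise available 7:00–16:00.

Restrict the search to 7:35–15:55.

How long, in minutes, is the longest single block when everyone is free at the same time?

Zara free within 07:00–16:00: 07:00–08:45, 09:10–11:20, 13:15–14:30, 14:50–15:55.
Ravi ∩ Thandi: 13:45–14:15, 15:20–15:30.
Ravi ∩ Thandi ∩ Keiko: 13:45–14:15.
Ravi ∩ Thandi ∩ Keiko ∩ Zara: 13:45–14:15.
Restricted to 07:35–15:55: 13:45–14:15.
Single common window of 30 minutes.

30 minutes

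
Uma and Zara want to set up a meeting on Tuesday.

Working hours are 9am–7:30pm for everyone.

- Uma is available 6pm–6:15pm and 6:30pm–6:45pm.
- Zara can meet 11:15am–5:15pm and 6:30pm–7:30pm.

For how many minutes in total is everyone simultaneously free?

15 minutes

Uma ∩ Zara: 18:30–18:45.
Total common minutes: 15.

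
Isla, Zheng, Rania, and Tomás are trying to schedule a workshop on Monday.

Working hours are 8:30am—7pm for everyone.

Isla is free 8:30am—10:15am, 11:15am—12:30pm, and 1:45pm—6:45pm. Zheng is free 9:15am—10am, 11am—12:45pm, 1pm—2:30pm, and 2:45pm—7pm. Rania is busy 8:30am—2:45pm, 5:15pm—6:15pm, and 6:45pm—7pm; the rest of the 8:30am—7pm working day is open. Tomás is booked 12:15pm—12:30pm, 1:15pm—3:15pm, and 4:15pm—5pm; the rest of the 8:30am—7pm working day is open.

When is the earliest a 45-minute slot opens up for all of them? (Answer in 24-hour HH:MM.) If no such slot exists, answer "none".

Rania free within 08:30–19:00: 14:45–17:15, 18:15–18:45.
Tomás free within 08:30–19:00: 08:30–12:15, 12:30–13:15, 15:15–16:15, 17:00–19:00.
Isla ∩ Zheng: 09:15–10:00, 11:15–12:30, 13:45–14:30, 14:45–18:45.
Isla ∩ Zheng ∩ Rania: 14:45–17:15, 18:15–18:45.
Isla ∩ Zheng ∩ Rania ∩ Tomás: 15:15–16:15, 17:00–17:15, 18:15–18:45.
Windows ≥ 45 min: 15:15–16:15.
Earliest such window starts at 15:15.

15:15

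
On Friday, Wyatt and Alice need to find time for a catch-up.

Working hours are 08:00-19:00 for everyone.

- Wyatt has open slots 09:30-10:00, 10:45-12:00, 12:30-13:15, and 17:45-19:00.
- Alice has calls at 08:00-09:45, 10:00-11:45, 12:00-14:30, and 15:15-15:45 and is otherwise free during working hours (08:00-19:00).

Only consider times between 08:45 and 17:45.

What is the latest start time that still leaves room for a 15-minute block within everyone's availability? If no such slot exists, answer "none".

Alice free within 08:00–19:00: 09:45–10:00, 11:45–12:00, 14:30–15:15, 15:45–19:00.
Wyatt ∩ Alice: 09:45–10:00, 11:45–12:00, 17:45–19:00.
Restricted to 08:45–17:45: 09:45–10:00, 11:45–12:00.
Windows ≥ 15 min: 09:45–10:00, 11:45–12:00.
Latest start in the last window 11:45–12:00 is 12:00 − 15 min = 11:45.

11:45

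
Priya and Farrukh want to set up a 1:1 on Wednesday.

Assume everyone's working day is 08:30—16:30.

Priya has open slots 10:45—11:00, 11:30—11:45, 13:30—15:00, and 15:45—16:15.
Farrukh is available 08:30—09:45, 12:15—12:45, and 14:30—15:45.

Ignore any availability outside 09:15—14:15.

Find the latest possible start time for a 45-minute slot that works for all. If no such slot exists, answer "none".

Priya ∩ Farrukh: 14:30–15:00.
Restricted to 09:15–14:15: (none).
Windows ≥ 45 min: (none).

none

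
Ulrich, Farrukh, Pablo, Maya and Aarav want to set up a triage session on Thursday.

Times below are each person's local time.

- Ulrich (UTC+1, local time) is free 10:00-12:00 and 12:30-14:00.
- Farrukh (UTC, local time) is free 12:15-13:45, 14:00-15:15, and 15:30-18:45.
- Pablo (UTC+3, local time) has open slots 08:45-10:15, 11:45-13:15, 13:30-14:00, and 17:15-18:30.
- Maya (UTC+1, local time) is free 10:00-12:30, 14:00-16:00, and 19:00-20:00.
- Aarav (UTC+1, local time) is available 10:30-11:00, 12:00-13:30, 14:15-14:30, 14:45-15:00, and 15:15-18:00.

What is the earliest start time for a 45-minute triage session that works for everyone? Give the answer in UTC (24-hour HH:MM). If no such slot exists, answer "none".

none

Ulrich → UTC: 09:00–11:00, 11:30–13:00.
Farrukh → UTC: 12:15–13:45, 14:00–15:15, 15:30–18:45.
Pablo → UTC: 05:45–07:15, 08:45–10:15, 10:30–11:00, 14:15–15:30.
Maya → UTC: 09:00–11:30, 13:00–15:00, 18:00–19:00.
Aarav → UTC: 09:30–10:00, 11:00–12:30, 13:15–13:30, 13:45–14:00, 14:15–17:00.
Ulrich ∩ Farrukh: 12:15–13:00.
Ulrich ∩ Farrukh ∩ Pablo: (none).
Ulrich ∩ Farrukh ∩ Pablo ∩ Maya: (none).
Ulrich ∩ Farrukh ∩ Pablo ∩ Maya ∩ Aarav: (none).
Windows ≥ 45 min: (none).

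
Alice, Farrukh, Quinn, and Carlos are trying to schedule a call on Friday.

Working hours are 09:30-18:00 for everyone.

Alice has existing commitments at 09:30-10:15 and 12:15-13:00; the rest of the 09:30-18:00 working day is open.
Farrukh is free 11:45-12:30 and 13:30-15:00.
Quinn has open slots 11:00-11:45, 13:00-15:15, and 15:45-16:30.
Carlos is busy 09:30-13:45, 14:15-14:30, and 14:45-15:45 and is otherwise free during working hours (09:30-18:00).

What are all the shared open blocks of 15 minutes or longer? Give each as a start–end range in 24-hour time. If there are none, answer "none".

Alice free within 09:30–18:00: 10:15–12:15, 13:00–18:00.
Carlos free within 09:30–18:00: 13:45–14:15, 14:30–14:45, 15:45–18:00.
Alice ∩ Farrukh: 11:45–12:15, 13:30–15:00.
Alice ∩ Farrukh ∩ Quinn: 13:30–15:00.
Alice ∩ Farrukh ∩ Quinn ∩ Carlos: 13:45–14:15, 14:30–14:45.
Windows ≥ 15 min: 13:45–14:15, 14:30–14:45.

13:45–14:15, 14:30–14:45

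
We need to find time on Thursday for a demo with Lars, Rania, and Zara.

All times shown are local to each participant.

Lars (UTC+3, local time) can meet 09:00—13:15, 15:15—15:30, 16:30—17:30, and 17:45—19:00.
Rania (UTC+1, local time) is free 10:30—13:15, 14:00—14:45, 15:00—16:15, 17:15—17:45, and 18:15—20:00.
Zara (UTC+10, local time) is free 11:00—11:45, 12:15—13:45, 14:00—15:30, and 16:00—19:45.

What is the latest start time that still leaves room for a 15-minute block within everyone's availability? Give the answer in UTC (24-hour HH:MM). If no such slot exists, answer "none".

Lars → UTC: 06:00–10:15, 12:15–12:30, 13:30–14:30, 14:45–16:00.
Rania → UTC: 09:30–12:15, 13:00–13:45, 14:00–15:15, 16:15–16:45, 17:15–19:00.
Zara → UTC: 01:00–01:45, 02:15–03:45, 04:00–05:30, 06:00–09:45.
Lars ∩ Rania: 09:30–10:15, 13:30–13:45, 14:00–14:30, 14:45–15:15.
Lars ∩ Rania ∩ Zara: 09:30–09:45.
Windows ≥ 15 min: 09:30–09:45.
Latest start in the last window 09:30–09:45 is 09:45 − 15 min = 09:30.

09:30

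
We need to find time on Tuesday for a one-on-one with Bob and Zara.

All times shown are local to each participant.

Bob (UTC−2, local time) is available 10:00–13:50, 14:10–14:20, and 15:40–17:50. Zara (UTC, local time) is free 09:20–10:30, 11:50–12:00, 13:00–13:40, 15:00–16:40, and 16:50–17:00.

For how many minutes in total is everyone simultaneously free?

Bob → UTC: 12:00–15:50, 16:10–16:20, 17:40–19:50.
Zara → UTC: 09:20–10:30, 11:50–12:00, 13:00–13:40, 15:00–16:40, 16:50–17:00.
Bob ∩ Zara: 13:00–13:40, 15:00–15:50, 16:10–16:20.
Total common minutes: 40 + 50 + 10 = 100.

100 minutes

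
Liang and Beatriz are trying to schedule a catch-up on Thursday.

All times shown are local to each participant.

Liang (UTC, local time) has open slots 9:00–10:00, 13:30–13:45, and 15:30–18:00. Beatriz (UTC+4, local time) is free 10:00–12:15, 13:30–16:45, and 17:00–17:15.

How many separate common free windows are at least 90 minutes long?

0

Liang → UTC: 09:00–10:00, 13:30–13:45, 15:30–18:00.
Beatriz → UTC: 06:00–08:15, 09:30–12:45, 13:00–13:15.
Liang ∩ Beatriz: 09:30–10:00.
Windows ≥ 90 min: (none).
That's 0 windows.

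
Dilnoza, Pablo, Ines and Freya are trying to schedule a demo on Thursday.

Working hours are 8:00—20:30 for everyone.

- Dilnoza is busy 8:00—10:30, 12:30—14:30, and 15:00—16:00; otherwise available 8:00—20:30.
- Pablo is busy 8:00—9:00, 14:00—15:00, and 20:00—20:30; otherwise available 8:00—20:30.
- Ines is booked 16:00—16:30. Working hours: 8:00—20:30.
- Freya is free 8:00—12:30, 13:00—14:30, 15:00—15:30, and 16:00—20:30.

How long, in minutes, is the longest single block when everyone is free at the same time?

210 minutes

Dilnoza free within 08:00–20:30: 10:30–12:30, 14:30–15:00, 16:00–20:30.
Pablo free within 08:00–20:30: 09:00–14:00, 15:00–20:00.
Ines free within 08:00–20:30: 08:00–16:00, 16:30–20:30.
Dilnoza ∩ Pablo: 10:30–12:30, 16:00–20:00.
Dilnoza ∩ Pablo ∩ Ines: 10:30–12:30, 16:30–20:00.
Dilnoza ∩ Pablo ∩ Ines ∩ Freya: 10:30–12:30, 16:30–20:00.
Common window lengths: 120, 210 min; longest is 210.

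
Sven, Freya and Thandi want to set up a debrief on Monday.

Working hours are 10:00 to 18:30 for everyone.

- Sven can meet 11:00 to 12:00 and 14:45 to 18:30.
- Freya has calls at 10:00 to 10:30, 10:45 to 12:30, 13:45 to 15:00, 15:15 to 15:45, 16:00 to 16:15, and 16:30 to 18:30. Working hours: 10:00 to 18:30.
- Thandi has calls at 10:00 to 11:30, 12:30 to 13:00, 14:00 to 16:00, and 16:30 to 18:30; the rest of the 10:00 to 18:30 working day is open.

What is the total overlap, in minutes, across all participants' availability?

15 minutes

Freya free within 10:00–18:30: 10:30–10:45, 12:30–13:45, 15:00–15:15, 15:45–16:00, 16:15–16:30.
Thandi free within 10:00–18:30: 11:30–12:30, 13:00–14:00, 16:00–16:30.
Sven ∩ Freya: 15:00–15:15, 15:45–16:00, 16:15–16:30.
Sven ∩ Freya ∩ Thandi: 16:15–16:30.
Total common minutes: 15.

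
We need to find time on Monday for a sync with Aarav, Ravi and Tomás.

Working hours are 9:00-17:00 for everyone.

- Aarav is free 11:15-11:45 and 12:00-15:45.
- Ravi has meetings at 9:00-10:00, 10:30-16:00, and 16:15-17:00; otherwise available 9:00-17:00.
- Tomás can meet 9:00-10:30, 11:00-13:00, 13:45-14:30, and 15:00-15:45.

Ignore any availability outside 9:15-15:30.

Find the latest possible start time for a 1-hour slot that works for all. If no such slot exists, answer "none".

none

Ravi free within 09:00–17:00: 10:00–10:30, 16:00–16:15.
Aarav ∩ Ravi: (none).
Aarav ∩ Ravi ∩ Tomás: (none).
Restricted to 09:15–15:30: (none).
Windows ≥ 60 min: (none).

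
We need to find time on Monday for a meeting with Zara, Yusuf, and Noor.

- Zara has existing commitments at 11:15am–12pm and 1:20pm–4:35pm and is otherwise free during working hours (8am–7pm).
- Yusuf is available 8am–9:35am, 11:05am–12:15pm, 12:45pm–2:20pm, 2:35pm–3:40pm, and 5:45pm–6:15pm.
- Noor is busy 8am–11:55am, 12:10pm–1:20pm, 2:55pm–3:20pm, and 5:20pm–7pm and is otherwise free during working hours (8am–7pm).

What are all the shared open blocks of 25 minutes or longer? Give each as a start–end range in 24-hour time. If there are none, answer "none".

none

Zara free within 08:00–19:00: 08:00–11:15, 12:00–13:20, 16:35–19:00.
Noor free within 08:00–19:00: 11:55–12:10, 13:20–14:55, 15:20–17:20.
Zara ∩ Yusuf: 08:00–09:35, 11:05–11:15, 12:00–12:15, 12:45–13:20, 17:45–18:15.
Zara ∩ Yusuf ∩ Noor: 12:00–12:10.
Windows ≥ 25 min: (none).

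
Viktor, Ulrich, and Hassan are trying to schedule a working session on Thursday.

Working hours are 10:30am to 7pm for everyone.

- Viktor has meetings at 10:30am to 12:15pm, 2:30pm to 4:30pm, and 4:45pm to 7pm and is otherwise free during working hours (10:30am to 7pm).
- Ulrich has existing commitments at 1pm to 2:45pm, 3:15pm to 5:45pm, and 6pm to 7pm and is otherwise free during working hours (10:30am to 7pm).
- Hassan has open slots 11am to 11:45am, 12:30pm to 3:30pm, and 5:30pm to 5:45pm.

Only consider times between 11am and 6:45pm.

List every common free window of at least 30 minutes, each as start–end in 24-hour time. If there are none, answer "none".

Viktor free within 10:30–19:00: 12:15–14:30, 16:30–16:45.
Ulrich free within 10:30–19:00: 10:30–13:00, 14:45–15:15, 17:45–18:00.
Viktor ∩ Ulrich: 12:15–13:00.
Viktor ∩ Ulrich ∩ Hassan: 12:30–13:00.
Restricted to 11:00–18:45: 12:30–13:00.
Windows ≥ 30 min: 12:30–13:00.

12:30–13:00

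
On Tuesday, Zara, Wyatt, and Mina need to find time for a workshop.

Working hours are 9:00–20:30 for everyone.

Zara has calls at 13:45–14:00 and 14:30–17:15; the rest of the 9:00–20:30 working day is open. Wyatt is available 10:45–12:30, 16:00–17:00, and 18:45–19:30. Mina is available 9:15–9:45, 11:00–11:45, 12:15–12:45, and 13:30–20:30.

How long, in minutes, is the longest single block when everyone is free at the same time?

Zara free within 09:00–20:30: 09:00–13:45, 14:00–14:30, 17:15–20:30.
Zara ∩ Wyatt: 10:45–12:30, 18:45–19:30.
Zara ∩ Wyatt ∩ Mina: 11:00–11:45, 12:15–12:30, 18:45–19:30.
Common window lengths: 45, 15, 45 min; longest is 45.

45 minutes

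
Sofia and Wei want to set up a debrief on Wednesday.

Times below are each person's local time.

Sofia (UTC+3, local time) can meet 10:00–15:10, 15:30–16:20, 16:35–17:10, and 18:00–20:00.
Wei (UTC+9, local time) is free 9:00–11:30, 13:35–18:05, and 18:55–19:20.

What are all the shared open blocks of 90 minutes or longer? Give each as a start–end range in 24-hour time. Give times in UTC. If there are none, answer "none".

07:00–09:05

Sofia → UTC: 07:00–12:10, 12:30–13:20, 13:35–14:10, 15:00–17:00.
Wei → UTC: 00:00–02:30, 04:35–09:05, 09:55–10:20.
Sofia ∩ Wei: 07:00–09:05, 09:55–10:20.
Windows ≥ 90 min: 07:00–09:05.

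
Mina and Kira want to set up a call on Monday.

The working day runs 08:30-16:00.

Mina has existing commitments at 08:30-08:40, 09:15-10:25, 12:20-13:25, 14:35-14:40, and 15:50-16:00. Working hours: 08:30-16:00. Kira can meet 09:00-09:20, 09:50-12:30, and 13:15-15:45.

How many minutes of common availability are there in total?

Mina free within 08:30–16:00: 08:40–09:15, 10:25–12:20, 13:25–14:35, 14:40–15:50.
Mina ∩ Kira: 09:00–09:15, 10:25–12:20, 13:25–14:35, 14:40–15:45.
Total common minutes: 15 + 115 + 70 + 65 = 265.

265 minutes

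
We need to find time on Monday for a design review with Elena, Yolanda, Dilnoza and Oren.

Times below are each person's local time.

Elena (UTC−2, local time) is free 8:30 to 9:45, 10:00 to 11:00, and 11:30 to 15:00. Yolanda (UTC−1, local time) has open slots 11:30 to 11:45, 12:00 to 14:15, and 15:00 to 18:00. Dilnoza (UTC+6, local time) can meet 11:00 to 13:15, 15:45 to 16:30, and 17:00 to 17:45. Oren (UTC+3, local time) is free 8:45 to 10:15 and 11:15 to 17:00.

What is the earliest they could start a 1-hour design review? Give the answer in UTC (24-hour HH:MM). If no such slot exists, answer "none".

Elena → UTC: 10:30–11:45, 12:00–13:00, 13:30–17:00.
Yolanda → UTC: 12:30–12:45, 13:00–15:15, 16:00–19:00.
Dilnoza → UTC: 05:00–07:15, 09:45–10:30, 11:00–11:45.
Oren → UTC: 05:45–07:15, 08:15–14:00.
Elena ∩ Yolanda: 12:30–12:45, 13:30–15:15, 16:00–17:00.
Elena ∩ Yolanda ∩ Dilnoza: (none).
Elena ∩ Yolanda ∩ Dilnoza ∩ Oren: (none).
Windows ≥ 60 min: (none).

none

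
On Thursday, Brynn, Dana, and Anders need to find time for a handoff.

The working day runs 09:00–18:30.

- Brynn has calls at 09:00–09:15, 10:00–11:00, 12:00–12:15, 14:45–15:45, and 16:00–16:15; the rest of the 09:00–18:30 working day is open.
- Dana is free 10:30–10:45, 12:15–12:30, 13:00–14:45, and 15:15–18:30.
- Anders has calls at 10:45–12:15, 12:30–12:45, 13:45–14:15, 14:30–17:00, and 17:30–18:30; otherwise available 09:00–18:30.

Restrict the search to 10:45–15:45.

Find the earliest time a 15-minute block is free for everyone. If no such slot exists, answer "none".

12:15

Brynn free within 09:00–18:30: 09:15–10:00, 11:00–12:00, 12:15–14:45, 15:45–16:00, 16:15–18:30.
Anders free within 09:00–18:30: 09:00–10:45, 12:15–12:30, 12:45–13:45, 14:15–14:30, 17:00–17:30.
Brynn ∩ Dana: 12:15–12:30, 13:00–14:45, 15:45–16:00, 16:15–18:30.
Brynn ∩ Dana ∩ Anders: 12:15–12:30, 13:00–13:45, 14:15–14:30, 17:00–17:30.
Restricted to 10:45–15:45: 12:15–12:30, 13:00–13:45, 14:15–14:30.
Windows ≥ 15 min: 12:15–12:30, 13:00–13:45, 14:15–14:30.
Earliest such window starts at 12:15.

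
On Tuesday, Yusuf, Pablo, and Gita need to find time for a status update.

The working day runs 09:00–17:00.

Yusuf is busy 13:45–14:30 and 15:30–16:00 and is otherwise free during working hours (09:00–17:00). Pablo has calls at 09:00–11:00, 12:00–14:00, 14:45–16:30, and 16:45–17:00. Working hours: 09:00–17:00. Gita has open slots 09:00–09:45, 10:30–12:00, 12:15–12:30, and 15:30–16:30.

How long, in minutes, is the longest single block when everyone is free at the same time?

60 minutes

Yusuf free within 09:00–17:00: 09:00–13:45, 14:30–15:30, 16:00–17:00.
Pablo free within 09:00–17:00: 11:00–12:00, 14:00–14:45, 16:30–16:45.
Yusuf ∩ Pablo: 11:00–12:00, 14:30–14:45, 16:30–16:45.
Yusuf ∩ Pablo ∩ Gita: 11:00–12:00.
Single common window of 60 minutes.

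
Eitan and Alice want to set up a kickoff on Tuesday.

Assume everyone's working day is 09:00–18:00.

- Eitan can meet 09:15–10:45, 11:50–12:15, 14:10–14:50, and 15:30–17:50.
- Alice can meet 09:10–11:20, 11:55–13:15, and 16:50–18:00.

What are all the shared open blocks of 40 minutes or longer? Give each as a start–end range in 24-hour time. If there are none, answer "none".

Eitan ∩ Alice: 09:15–10:45, 11:55–12:15, 16:50–17:50.
Windows ≥ 40 min: 09:15–10:45, 16:50–17:50.

09:15–10:45, 16:50–17:50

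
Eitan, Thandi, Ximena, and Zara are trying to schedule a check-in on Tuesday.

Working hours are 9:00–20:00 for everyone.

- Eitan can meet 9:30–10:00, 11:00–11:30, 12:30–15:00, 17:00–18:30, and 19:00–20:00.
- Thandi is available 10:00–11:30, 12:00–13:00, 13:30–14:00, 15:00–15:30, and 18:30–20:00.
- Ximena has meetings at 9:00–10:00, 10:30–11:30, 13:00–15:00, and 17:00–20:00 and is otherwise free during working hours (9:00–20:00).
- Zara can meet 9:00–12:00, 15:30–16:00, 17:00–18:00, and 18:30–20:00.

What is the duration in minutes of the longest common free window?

0 minutes

Ximena free within 09:00–20:00: 10:00–10:30, 11:30–13:00, 15:00–17:00.
Eitan ∩ Thandi: 11:00–11:30, 12:30–13:00, 13:30–14:00, 19:00–20:00.
Eitan ∩ Thandi ∩ Ximena: 12:30–13:00.
Eitan ∩ Thandi ∩ Ximena ∩ Zara: (none).
No common window.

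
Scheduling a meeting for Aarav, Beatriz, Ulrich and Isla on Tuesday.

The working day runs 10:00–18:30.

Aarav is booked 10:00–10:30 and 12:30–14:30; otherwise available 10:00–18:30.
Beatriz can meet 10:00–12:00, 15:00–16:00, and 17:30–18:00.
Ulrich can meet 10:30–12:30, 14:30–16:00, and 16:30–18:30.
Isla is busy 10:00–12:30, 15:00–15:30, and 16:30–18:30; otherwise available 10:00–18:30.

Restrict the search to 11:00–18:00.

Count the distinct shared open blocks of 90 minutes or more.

Aarav free within 10:00–18:30: 10:30–12:30, 14:30–18:30.
Isla free within 10:00–18:30: 12:30–15:00, 15:30–16:30.
Aarav ∩ Beatriz: 10:30–12:00, 15:00–16:00, 17:30–18:00.
Aarav ∩ Beatriz ∩ Ulrich: 10:30–12:00, 15:00–16:00, 17:30–18:00.
Aarav ∩ Beatriz ∩ Ulrich ∩ Isla: 15:30–16:00.
Restricted to 11:00–18:00: 15:30–16:00.
Windows ≥ 90 min: (none).
That's 0 windows.

0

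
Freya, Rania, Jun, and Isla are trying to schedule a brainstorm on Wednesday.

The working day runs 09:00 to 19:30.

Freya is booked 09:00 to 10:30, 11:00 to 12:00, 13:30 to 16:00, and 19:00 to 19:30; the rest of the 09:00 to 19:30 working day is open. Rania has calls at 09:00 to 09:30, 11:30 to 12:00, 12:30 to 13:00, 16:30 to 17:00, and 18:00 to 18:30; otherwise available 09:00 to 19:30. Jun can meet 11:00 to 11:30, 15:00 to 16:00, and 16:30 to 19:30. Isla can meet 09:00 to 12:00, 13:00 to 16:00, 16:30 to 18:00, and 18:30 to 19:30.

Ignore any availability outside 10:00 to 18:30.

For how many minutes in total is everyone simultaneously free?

Freya free within 09:00–19:30: 10:30–11:00, 12:00–13:30, 16:00–19:00.
Rania free within 09:00–19:30: 09:30–11:30, 12:00–12:30, 13:00–16:30, 17:00–18:00, 18:30–19:30.
Freya ∩ Rania: 10:30–11:00, 12:00–12:30, 13:00–13:30, 16:00–16:30, 17:00–18:00, 18:30–19:00.
Freya ∩ Rania ∩ Jun: 17:00–18:00, 18:30–19:00.
Freya ∩ Rania ∩ Jun ∩ Isla: 17:00–18:00, 18:30–19:00.
Restricted to 10:00–18:30: 17:00–18:00.
Total common minutes: 60.

60 minutes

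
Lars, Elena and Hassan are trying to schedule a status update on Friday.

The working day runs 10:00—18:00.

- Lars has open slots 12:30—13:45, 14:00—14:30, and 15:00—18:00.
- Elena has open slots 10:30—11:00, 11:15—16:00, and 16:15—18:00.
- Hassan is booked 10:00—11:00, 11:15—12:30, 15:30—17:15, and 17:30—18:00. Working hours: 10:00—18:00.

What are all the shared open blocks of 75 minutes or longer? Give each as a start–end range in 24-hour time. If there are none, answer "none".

12:30–13:45

Hassan free within 10:00–18:00: 11:00–11:15, 12:30–15:30, 17:15–17:30.
Lars ∩ Elena: 12:30–13:45, 14:00–14:30, 15:00–16:00, 16:15–18:00.
Lars ∩ Elena ∩ Hassan: 12:30–13:45, 14:00–14:30, 15:00–15:30, 17:15–17:30.
Windows ≥ 75 min: 12:30–13:45.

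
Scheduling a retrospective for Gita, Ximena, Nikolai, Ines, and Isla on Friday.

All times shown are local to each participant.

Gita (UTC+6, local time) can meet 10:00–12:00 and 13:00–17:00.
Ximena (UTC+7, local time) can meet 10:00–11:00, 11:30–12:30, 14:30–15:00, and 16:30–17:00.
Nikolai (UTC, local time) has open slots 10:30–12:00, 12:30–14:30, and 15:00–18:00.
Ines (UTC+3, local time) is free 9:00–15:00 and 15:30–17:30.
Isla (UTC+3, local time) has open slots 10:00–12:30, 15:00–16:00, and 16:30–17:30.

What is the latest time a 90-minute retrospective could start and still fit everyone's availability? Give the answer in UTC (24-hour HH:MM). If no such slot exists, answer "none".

Gita → UTC: 04:00–06:00, 07:00–11:00.
Ximena → UTC: 03:00–04:00, 04:30–05:30, 07:30–08:00, 09:30–10:00.
Nikolai → UTC: 10:30–12:00, 12:30–14:30, 15:00–18:00.
Ines → UTC: 06:00–12:00, 12:30–14:30.
Isla → UTC: 07:00–09:30, 12:00–13:00, 13:30–14:30.
Gita ∩ Ximena: 04:30–05:30, 07:30–08:00, 09:30–10:00.
Gita ∩ Ximena ∩ Nikolai: (none).
Gita ∩ Ximena ∩ Nikolai ∩ Ines: (none).
Gita ∩ Ximena ∩ Nikolai ∩ Ines ∩ Isla: (none).
Windows ≥ 90 min: (none).

none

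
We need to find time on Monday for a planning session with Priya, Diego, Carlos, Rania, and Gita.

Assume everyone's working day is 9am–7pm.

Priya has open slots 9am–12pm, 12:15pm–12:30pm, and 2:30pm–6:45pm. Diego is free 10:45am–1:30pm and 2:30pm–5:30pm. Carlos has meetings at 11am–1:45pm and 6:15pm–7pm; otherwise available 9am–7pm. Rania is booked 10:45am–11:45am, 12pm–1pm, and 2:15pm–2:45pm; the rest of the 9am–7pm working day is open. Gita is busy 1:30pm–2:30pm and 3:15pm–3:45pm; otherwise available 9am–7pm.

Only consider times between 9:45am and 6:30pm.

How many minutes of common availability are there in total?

Carlos free within 09:00–19:00: 09:00–11:00, 13:45–18:15.
Rania free within 09:00–19:00: 09:00–10:45, 11:45–12:00, 13:00–14:15, 14:45–19:00.
Gita free within 09:00–19:00: 09:00–13:30, 14:30–15:15, 15:45–19:00.
Priya ∩ Diego: 10:45–12:00, 12:15–12:30, 14:30–17:30.
Priya ∩ Diego ∩ Carlos: 10:45–11:00, 14:30–17:30.
Priya ∩ Diego ∩ Carlos ∩ Rania: 14:45–17:30.
Priya ∩ Diego ∩ Carlos ∩ Rania ∩ Gita: 14:45–15:15, 15:45–17:30.
Restricted to 09:45–18:30: 14:45–15:15, 15:45–17:30.
Total common minutes: 30 + 105 = 135.

135 minutes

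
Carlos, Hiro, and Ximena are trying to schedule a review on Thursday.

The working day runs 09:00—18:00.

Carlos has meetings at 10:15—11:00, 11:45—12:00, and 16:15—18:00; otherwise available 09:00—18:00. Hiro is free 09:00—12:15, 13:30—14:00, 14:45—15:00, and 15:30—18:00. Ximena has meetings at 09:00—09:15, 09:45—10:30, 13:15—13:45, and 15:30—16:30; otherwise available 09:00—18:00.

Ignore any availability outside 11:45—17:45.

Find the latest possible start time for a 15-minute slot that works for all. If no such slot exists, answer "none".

Carlos free within 09:00–18:00: 09:00–10:15, 11:00–11:45, 12:00–16:15.
Ximena free within 09:00–18:00: 09:15–09:45, 10:30–13:15, 13:45–15:30, 16:30–18:00.
Carlos ∩ Hiro: 09:00–10:15, 11:00–11:45, 12:00–12:15, 13:30–14:00, 14:45–15:00, 15:30–16:15.
Carlos ∩ Hiro ∩ Ximena: 09:15–09:45, 11:00–11:45, 12:00–12:15, 13:45–14:00, 14:45–15:00.
Restricted to 11:45–17:45: 12:00–12:15, 13:45–14:00, 14:45–15:00.
Windows ≥ 15 min: 12:00–12:15, 13:45–14:00, 14:45–15:00.
Latest start in the last window 14:45–15:00 is 15:00 − 15 min = 14:45.

14:45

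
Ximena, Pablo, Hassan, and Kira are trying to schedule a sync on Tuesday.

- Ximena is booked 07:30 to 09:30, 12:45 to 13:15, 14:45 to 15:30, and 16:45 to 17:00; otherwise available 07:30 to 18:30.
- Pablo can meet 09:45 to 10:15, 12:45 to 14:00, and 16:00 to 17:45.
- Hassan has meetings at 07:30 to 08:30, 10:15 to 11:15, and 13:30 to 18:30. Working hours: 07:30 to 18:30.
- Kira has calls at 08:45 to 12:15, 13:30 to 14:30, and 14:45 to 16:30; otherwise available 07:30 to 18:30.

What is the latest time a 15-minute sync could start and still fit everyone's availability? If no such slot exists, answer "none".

Ximena free within 07:30–18:30: 09:30–12:45, 13:15–14:45, 15:30–16:45, 17:00–18:30.
Hassan free within 07:30–18:30: 08:30–10:15, 11:15–13:30.
Kira free within 07:30–18:30: 07:30–08:45, 12:15–13:30, 14:30–14:45, 16:30–18:30.
Ximena ∩ Pablo: 09:45–10:15, 13:15–14:00, 16:00–16:45, 17:00–17:45.
Ximena ∩ Pablo ∩ Hassan: 09:45–10:15, 13:15–13:30.
Ximena ∩ Pablo ∩ Hassan ∩ Kira: 13:15–13:30.
Windows ≥ 15 min: 13:15–13:30.
Latest start in the last window 13:15–13:30 is 13:30 − 15 min = 13:15.

13:15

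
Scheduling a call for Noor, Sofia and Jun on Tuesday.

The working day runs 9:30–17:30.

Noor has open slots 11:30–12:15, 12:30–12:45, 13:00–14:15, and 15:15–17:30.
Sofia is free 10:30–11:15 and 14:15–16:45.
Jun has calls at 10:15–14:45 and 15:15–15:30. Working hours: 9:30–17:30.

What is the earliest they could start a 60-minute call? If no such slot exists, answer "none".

15:30

Jun free within 09:30–17:30: 09:30–10:15, 14:45–15:15, 15:30–17:30.
Noor ∩ Sofia: 15:15–16:45.
Noor ∩ Sofia ∩ Jun: 15:30–16:45.
Windows ≥ 60 min: 15:30–16:45.
Earliest such window starts at 15:30.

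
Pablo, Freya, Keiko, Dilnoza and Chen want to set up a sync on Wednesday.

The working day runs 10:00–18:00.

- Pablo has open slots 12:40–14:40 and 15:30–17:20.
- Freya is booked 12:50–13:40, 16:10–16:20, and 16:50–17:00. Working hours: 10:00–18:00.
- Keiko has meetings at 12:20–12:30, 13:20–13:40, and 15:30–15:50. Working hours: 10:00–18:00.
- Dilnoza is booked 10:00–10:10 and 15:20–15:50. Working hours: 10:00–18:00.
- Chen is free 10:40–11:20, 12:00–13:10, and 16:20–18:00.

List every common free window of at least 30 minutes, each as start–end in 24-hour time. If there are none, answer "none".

16:20–16:50

Freya free within 10:00–18:00: 10:00–12:50, 13:40–16:10, 16:20–16:50, 17:00–18:00.
Keiko free within 10:00–18:00: 10:00–12:20, 12:30–13:20, 13:40–15:30, 15:50–18:00.
Dilnoza free within 10:00–18:00: 10:10–15:20, 15:50–18:00.
Pablo ∩ Freya: 12:40–12:50, 13:40–14:40, 15:30–16:10, 16:20–16:50, 17:00–17:20.
Pablo ∩ Freya ∩ Keiko: 12:40–12:50, 13:40–14:40, 15:50–16:10, 16:20–16:50, 17:00–17:20.
Pablo ∩ Freya ∩ Keiko ∩ Dilnoza: 12:40–12:50, 13:40–14:40, 15:50–16:10, 16:20–16:50, 17:00–17:20.
Pablo ∩ Freya ∩ Keiko ∩ Dilnoza ∩ Chen: 12:40–12:50, 16:20–16:50, 17:00–17:20.
Windows ≥ 30 min: 16:20–16:50.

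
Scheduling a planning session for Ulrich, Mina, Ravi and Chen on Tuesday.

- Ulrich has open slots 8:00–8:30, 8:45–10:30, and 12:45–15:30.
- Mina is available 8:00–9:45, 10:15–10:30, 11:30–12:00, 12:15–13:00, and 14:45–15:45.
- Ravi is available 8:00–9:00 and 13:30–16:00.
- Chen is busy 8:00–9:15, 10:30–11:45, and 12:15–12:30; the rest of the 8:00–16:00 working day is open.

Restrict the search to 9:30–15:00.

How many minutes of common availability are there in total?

15 minutes

Chen free within 08:00–16:00: 09:15–10:30, 11:45–12:15, 12:30–16:00.
Ulrich ∩ Mina: 08:00–08:30, 08:45–09:45, 10:15–10:30, 12:45–13:00, 14:45–15:30.
Ulrich ∩ Mina ∩ Ravi: 08:00–08:30, 08:45–09:00, 14:45–15:30.
Ulrich ∩ Mina ∩ Ravi ∩ Chen: 14:45–15:30.
Restricted to 09:30–15:00: 14:45–15:00.
Total common minutes: 15.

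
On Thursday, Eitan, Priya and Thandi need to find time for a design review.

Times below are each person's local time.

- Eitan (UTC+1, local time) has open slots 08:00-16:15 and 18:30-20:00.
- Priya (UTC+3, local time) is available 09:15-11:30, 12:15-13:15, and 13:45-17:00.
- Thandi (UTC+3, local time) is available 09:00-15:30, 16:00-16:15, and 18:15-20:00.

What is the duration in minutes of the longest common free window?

Eitan → UTC: 07:00–15:15, 17:30–19:00.
Priya → UTC: 06:15–08:30, 09:15–10:15, 10:45–14:00.
Thandi → UTC: 06:00–12:30, 13:00–13:15, 15:15–17:00.
Eitan ∩ Priya: 07:00–08:30, 09:15–10:15, 10:45–14:00.
Eitan ∩ Priya ∩ Thandi: 07:00–08:30, 09:15–10:15, 10:45–12:30, 13:00–13:15.
Common window lengths: 90, 60, 105, 15 min; longest is 105.

105 minutes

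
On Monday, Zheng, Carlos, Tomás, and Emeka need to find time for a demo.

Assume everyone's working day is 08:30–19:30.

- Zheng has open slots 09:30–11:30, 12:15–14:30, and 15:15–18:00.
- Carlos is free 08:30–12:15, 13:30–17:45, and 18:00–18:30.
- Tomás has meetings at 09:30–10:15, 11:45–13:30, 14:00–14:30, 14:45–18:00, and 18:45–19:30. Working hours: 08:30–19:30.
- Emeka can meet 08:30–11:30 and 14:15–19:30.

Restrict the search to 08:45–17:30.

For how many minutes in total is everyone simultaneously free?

75 minutes

Tomás free within 08:30–19:30: 08:30–09:30, 10:15–11:45, 13:30–14:00, 14:30–14:45, 18:00–18:45.
Zheng ∩ Carlos: 09:30–11:30, 13:30–14:30, 15:15–17:45.
Zheng ∩ Carlos ∩ Tomás: 10:15–11:30, 13:30–14:00.
Zheng ∩ Carlos ∩ Tomás ∩ Emeka: 10:15–11:30.
Restricted to 08:45–17:30: 10:15–11:30.
Total common minutes: 75.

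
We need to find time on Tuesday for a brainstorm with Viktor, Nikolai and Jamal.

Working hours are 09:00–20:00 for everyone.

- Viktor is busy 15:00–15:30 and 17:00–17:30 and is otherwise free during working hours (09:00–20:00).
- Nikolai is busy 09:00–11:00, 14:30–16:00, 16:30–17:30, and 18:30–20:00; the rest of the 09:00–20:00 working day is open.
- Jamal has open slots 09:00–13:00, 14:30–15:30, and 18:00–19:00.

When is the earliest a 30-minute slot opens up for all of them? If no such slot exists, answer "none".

11:00

Viktor free within 09:00–20:00: 09:00–15:00, 15:30–17:00, 17:30–20:00.
Nikolai free within 09:00–20:00: 11:00–14:30, 16:00–16:30, 17:30–18:30.
Viktor ∩ Nikolai: 11:00–14:30, 16:00–16:30, 17:30–18:30.
Viktor ∩ Nikolai ∩ Jamal: 11:00–13:00, 18:00–18:30.
Windows ≥ 30 min: 11:00–13:00, 18:00–18:30.
Earliest such window starts at 11:00.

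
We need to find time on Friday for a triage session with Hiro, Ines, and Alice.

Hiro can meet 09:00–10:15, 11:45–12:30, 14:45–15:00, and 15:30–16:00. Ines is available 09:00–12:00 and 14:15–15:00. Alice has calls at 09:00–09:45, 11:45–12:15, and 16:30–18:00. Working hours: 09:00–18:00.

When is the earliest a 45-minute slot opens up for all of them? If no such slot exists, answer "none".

none

Alice free within 09:00–18:00: 09:45–11:45, 12:15–16:30.
Hiro ∩ Ines: 09:00–10:15, 11:45–12:00, 14:45–15:00.
Hiro ∩ Ines ∩ Alice: 09:45–10:15, 14:45–15:00.
Windows ≥ 45 min: (none).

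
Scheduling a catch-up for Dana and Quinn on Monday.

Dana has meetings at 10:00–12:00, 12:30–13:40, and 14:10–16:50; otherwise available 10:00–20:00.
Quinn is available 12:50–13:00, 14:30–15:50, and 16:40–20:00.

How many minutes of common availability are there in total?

190 minutes

Dana free within 10:00–20:00: 12:00–12:30, 13:40–14:10, 16:50–20:00.
Dana ∩ Quinn: 16:50–20:00.
Total common minutes: 190.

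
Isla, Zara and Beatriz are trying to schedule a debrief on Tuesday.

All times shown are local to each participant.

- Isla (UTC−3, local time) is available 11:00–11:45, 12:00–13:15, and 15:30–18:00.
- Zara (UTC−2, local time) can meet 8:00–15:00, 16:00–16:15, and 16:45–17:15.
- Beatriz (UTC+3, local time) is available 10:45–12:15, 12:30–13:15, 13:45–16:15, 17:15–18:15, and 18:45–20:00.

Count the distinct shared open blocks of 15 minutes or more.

Isla → UTC: 14:00–14:45, 15:00–16:15, 18:30–21:00.
Zara → UTC: 10:00–17:00, 18:00–18:15, 18:45–19:15.
Beatriz → UTC: 07:45–09:15, 09:30–10:15, 10:45–13:15, 14:15–15:15, 15:45–17:00.
Isla ∩ Zara: 14:00–14:45, 15:00–16:15, 18:45–19:15.
Isla ∩ Zara ∩ Beatriz: 14:15–14:45, 15:00–15:15, 15:45–16:15.
Windows ≥ 15 min: 14:15–14:45, 15:00–15:15, 15:45–16:15.
That's 3 windows.

3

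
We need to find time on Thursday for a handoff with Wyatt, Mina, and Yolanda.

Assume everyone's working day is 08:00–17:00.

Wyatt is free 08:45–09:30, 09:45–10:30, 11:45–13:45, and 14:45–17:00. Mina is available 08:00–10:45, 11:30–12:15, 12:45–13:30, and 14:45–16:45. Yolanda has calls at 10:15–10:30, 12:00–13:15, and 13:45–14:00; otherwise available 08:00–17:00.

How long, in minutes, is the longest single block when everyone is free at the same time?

Yolanda free within 08:00–17:00: 08:00–10:15, 10:30–12:00, 13:15–13:45, 14:00–17:00.
Wyatt ∩ Mina: 08:45–09:30, 09:45–10:30, 11:45–12:15, 12:45–13:30, 14:45–16:45.
Wyatt ∩ Mina ∩ Yolanda: 08:45–09:30, 09:45–10:15, 11:45–12:00, 13:15–13:30, 14:45–16:45.
Common window lengths: 45, 30, 15, 15, 120 min; longest is 120.

120 minutes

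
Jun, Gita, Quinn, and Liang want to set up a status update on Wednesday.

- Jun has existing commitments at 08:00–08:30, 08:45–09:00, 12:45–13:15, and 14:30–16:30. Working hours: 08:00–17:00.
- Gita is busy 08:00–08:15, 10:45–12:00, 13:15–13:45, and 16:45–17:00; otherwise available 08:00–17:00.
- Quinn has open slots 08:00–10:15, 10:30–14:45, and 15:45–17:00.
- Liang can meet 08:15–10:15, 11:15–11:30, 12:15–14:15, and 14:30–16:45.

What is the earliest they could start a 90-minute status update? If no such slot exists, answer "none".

Jun free within 08:00–17:00: 08:30–08:45, 09:00–12:45, 13:15–14:30, 16:30–17:00.
Gita free within 08:00–17:00: 08:15–10:45, 12:00–13:15, 13:45–16:45.
Jun ∩ Gita: 08:30–08:45, 09:00–10:45, 12:00–12:45, 13:45–14:30, 16:30–16:45.
Jun ∩ Gita ∩ Quinn: 08:30–08:45, 09:00–10:15, 10:30–10:45, 12:00–12:45, 13:45–14:30, 16:30–16:45.
Jun ∩ Gita ∩ Quinn ∩ Liang: 08:30–08:45, 09:00–10:15, 12:15–12:45, 13:45–14:15, 16:30–16:45.
Windows ≥ 90 min: (none).

none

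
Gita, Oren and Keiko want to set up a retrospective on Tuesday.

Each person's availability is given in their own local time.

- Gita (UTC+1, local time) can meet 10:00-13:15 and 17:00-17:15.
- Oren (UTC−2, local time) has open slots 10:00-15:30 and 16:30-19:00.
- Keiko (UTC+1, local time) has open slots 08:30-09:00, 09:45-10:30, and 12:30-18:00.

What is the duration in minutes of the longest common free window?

Gita → UTC: 09:00–12:15, 16:00–16:15.
Oren → UTC: 12:00–17:30, 18:30–21:00.
Keiko → UTC: 07:30–08:00, 08:45–09:30, 11:30–17:00.
Gita ∩ Oren: 12:00–12:15, 16:00–16:15.
Gita ∩ Oren ∩ Keiko: 12:00–12:15, 16:00–16:15.
Common window lengths: 15, 15 min; longest is 15.

15 minutes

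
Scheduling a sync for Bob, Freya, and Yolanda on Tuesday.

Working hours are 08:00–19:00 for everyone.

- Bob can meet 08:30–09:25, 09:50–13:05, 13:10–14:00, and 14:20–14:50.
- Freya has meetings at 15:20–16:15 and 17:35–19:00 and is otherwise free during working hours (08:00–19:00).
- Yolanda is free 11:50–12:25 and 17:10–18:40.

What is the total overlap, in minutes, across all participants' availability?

Freya free within 08:00–19:00: 08:00–15:20, 16:15–17:35.
Bob ∩ Freya: 08:30–09:25, 09:50–13:05, 13:10–14:00, 14:20–14:50.
Bob ∩ Freya ∩ Yolanda: 11:50–12:25.
Total common minutes: 35.

35 minutes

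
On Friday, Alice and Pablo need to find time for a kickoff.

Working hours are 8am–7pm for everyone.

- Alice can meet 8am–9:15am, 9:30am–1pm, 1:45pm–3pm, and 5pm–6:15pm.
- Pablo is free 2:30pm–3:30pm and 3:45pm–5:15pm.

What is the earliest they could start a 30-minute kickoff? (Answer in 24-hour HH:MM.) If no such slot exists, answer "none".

14:30

Alice ∩ Pablo: 14:30–15:00, 17:00–17:15.
Windows ≥ 30 min: 14:30–15:00.
Earliest such window starts at 14:30.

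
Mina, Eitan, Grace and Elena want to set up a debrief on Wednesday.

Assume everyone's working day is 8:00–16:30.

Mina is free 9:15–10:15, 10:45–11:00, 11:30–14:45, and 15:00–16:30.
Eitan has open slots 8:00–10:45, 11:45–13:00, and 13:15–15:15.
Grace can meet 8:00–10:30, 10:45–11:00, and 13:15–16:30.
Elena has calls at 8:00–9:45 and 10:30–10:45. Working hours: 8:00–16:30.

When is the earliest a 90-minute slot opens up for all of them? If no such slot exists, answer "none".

Elena free within 08:00–16:30: 09:45–10:30, 10:45–16:30.
Mina ∩ Eitan: 09:15–10:15, 11:45–13:00, 13:15–14:45, 15:00–15:15.
Mina ∩ Eitan ∩ Grace: 09:15–10:15, 13:15–14:45, 15:00–15:15.
Mina ∩ Eitan ∩ Grace ∩ Elena: 09:45–10:15, 13:15–14:45, 15:00–15:15.
Windows ≥ 90 min: 13:15–14:45.
Earliest such window starts at 13:15.

13:15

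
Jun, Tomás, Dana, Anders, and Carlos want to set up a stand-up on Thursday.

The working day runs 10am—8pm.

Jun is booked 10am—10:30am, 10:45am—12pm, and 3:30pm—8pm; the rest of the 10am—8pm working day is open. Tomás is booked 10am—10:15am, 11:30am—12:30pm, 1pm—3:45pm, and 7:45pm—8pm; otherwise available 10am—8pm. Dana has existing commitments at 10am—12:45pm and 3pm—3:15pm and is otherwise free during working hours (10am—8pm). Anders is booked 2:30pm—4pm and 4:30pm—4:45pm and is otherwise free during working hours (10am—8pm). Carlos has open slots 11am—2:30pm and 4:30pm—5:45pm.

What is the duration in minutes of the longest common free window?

Jun free within 10:00–20:00: 10:30–10:45, 12:00–15:30.
Tomás free within 10:00–20:00: 10:15–11:30, 12:30–13:00, 15:45–19:45.
Dana free within 10:00–20:00: 12:45–15:00, 15:15–20:00.
Anders free within 10:00–20:00: 10:00–14:30, 16:00–16:30, 16:45–20:00.
Jun ∩ Tomás: 10:30–10:45, 12:30–13:00.
Jun ∩ Tomás ∩ Dana: 12:45–13:00.
Jun ∩ Tomás ∩ Dana ∩ Anders: 12:45–13:00.
Jun ∩ Tomás ∩ Dana ∩ Anders ∩ Carlos: 12:45–13:00.
Single common window of 15 minutes.

15 minutes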